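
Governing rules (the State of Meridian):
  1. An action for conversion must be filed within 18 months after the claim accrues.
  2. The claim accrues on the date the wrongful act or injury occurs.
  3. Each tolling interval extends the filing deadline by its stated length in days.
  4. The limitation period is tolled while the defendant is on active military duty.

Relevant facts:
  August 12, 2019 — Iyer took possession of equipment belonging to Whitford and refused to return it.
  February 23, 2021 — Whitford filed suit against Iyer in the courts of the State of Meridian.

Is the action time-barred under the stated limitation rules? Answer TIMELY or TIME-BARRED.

TIME-BARRED

The limitation period began to run on August 12, 2019.
The untolled deadline — 18 months after August 12, 2019 — is February 12, 2021.
The February 23, 2021 filing falls after the February 12, 2021 deadline; the claim is time-barred.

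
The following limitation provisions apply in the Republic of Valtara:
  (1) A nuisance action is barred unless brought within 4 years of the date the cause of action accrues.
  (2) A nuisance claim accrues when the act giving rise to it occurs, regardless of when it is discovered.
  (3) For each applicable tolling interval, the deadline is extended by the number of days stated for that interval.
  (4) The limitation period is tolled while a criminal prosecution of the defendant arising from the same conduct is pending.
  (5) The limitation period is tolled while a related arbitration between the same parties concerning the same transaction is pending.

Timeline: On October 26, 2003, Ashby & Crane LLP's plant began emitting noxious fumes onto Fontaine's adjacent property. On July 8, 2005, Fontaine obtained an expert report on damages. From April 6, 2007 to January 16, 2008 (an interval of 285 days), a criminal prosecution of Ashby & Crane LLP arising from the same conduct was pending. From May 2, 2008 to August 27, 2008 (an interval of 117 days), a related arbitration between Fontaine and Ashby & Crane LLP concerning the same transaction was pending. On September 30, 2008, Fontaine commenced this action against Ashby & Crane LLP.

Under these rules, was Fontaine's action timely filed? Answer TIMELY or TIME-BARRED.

The limitation period began to run on October 26, 2003.
Adding the 4 years base period to October 26, 2003 gives a deadline of October 26, 2007, before any tolling.
The period was tolled for 285 days by the pending criminal prosecution (April 6, 2007 to January 16, 2008), pushing the deadline to August 6, 2008.
Because the pending related arbitration ran from May 2, 2008 to August 27, 2008, the deadline is extended by 117 days to December 1, 2008.
Nothing else in the chronology tolls or restarts the period.
Fontaine filed on September 30, 2008, before the December 1, 2008 deadline, so the action is timely.

TIMELY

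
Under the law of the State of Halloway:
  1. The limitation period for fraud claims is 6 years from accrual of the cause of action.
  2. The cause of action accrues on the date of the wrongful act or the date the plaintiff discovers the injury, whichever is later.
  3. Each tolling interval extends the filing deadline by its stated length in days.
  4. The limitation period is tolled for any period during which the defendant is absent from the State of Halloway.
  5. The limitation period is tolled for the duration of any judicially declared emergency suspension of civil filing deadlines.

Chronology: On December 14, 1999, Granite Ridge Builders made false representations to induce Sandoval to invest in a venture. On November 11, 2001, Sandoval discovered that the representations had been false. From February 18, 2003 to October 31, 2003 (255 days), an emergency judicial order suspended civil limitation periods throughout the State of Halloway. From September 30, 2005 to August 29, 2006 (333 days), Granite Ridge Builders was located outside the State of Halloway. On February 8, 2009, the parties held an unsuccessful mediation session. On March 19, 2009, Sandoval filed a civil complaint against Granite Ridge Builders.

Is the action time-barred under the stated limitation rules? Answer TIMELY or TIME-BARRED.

TIMELY

The claim accrued on November 11, 2001 — the later of the December 14, 1999 act and the November 11, 2001 discovery.
Adding the 6 years base period to November 11, 2001 gives a deadline of November 11, 2007, before any tolling.
Because the emergency suspension of filing deadlines ran from February 18, 2003 to October 31, 2003, the deadline is extended by 255 days to July 23, 2008.
Because the defendant's absence from the jurisdiction ran from September 30, 2005 to August 29, 2006, the deadline is extended by 333 days to June 21, 2009.
Nothing else in the chronology tolls or restarts the period.
Sandoval filed on March 19, 2009, before the June 21, 2009 deadline, so the action is timely.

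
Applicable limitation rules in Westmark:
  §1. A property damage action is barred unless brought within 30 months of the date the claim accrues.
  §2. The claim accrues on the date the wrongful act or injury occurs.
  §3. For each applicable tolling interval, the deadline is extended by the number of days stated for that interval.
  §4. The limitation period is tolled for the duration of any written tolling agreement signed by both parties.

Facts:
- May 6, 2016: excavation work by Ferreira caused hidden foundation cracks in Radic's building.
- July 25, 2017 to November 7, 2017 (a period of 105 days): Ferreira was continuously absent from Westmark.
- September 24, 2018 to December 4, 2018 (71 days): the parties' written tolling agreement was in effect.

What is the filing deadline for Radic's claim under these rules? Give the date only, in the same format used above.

January 16, 2019

The claim accrued on May 6, 2016, when the wrongful act occurred.
The untolled deadline — 30 months after May 6, 2016 — is November 6, 2018.
Because the written tolling agreement ran from September 24, 2018 to December 4, 2018, the deadline is extended by 71 days to January 16, 2019.
No stated provision tolls the period for the defendant's absence, so the interval from July 25, 2017 to November 7, 2017 has no effect on the deadline.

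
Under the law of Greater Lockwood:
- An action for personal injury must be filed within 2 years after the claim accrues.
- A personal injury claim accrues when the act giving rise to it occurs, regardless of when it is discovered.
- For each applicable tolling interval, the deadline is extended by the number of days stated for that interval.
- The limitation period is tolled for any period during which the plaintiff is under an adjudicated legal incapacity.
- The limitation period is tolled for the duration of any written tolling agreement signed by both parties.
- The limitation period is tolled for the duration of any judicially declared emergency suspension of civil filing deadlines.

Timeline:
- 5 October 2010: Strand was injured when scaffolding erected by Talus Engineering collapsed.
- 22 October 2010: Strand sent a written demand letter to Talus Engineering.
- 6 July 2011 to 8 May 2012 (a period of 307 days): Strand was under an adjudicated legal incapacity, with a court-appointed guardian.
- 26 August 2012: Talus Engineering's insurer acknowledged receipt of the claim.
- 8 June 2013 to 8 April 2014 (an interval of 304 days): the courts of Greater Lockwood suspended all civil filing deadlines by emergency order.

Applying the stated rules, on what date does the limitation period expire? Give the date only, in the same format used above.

The claim accrued on 5 October 2010, when the wrongful act occurred.
2 years from 5 October 2010 is 5 October 2012.
The plaintiff's legal incapacity from 6 July 2011 to 8 May 2012 tolled the period for 307 days, extending the deadline to 8 August 2013.
The emergency suspension of filing deadlines from 8 June 2013 to 8 April 2014 tolled the period for 304 days, extending the deadline to 8 June 2014.
None of the other events listed affects the running of the period under the stated rules.

8 June 2014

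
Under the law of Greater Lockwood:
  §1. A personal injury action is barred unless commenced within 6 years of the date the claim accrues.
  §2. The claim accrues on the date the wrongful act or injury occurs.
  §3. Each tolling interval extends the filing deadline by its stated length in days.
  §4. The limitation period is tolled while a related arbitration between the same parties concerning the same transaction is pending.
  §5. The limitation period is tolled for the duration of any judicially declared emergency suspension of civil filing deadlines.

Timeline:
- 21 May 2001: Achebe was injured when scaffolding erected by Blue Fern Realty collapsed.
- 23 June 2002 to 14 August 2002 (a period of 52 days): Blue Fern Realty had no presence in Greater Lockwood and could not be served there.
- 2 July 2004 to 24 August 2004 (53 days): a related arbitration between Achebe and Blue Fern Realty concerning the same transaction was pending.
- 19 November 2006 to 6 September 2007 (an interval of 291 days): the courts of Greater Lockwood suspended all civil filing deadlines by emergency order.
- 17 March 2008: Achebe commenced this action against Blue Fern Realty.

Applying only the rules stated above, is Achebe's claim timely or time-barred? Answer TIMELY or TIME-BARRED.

TIMELY

The limitation period began to run on 21 May 2001.
Adding the 6 years base period to 21 May 2001 gives a deadline of 21 May 2007, before any tolling.
Because the pending related arbitration ran from 2 July 2004 to 24 August 2004, the deadline is extended by 53 days to 13 July 2007.
The emergency suspension of filing deadlines from 19 November 2006 to 6 September 2007 tolled the period for 291 days, extending the deadline to 29 April 2008.
No stated provision tolls the period for the defendant's absence, so the interval from 23 June 2002 to 14 August 2002 has no effect on the deadline.
The 17 March 2008 filing precedes the 29 April 2008 deadline; the claim is timely.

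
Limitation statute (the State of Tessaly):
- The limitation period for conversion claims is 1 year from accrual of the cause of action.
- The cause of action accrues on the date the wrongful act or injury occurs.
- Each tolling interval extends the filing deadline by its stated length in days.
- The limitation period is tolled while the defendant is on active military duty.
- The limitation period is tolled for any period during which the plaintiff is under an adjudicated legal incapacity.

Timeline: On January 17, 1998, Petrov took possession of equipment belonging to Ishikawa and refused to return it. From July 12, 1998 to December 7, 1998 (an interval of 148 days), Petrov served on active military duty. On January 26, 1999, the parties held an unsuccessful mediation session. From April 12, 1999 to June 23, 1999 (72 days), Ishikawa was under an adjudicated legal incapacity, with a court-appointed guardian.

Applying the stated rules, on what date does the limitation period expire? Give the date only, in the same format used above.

The cause of action accrued on January 17, 1998, the date of the act.
Adding the 1 year base period to January 17, 1998 gives a deadline of January 17, 1999, before any tolling.
The period was tolled for 148 days by the defendant's active military service (July 12, 1998 to December 7, 1998), pushing the deadline to June 14, 1999.
The period was tolled for 72 days by the plaintiff's legal incapacity (April 12, 1999 to June 23, 1999), pushing the deadline to August 25, 1999.
Nothing else in the chronology tolls or restarts the period.

August 25, 1999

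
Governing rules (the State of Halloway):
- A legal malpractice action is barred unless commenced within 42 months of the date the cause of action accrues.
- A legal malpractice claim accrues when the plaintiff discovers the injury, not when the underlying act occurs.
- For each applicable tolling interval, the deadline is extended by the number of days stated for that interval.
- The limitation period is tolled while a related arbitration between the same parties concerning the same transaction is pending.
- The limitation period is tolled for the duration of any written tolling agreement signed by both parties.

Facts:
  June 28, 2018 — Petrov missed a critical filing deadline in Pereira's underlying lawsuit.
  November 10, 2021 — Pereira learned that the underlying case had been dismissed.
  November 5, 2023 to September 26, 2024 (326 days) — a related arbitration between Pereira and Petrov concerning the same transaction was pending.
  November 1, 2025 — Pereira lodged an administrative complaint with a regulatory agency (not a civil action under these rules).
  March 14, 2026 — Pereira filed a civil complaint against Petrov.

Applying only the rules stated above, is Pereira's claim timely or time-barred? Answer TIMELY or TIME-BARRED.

TIMELY

Accrual is tied to discovery, so the period began on November 10, 2021 rather than on June 28, 2018 when the act occurred.
42 months from November 10, 2021 is May 10, 2025.
Because the pending related arbitration ran from November 5, 2023 to September 26, 2024, the deadline is extended by 326 days to April 1, 2026.
None of the other events listed affects the running of the period under the stated rules.
Filing on March 14, 2026 beat the April 1, 2026 deadline — the action is timely.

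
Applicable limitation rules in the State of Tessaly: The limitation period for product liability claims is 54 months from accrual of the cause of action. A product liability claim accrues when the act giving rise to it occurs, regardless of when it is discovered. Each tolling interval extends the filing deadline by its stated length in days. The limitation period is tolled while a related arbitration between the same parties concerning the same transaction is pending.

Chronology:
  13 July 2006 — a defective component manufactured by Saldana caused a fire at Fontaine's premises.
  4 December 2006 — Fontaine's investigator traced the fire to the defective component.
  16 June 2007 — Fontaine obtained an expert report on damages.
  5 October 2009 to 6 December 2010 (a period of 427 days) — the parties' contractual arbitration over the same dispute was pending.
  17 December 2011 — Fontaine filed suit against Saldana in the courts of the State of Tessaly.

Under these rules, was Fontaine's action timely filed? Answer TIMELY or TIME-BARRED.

Because the rule ties accrual to occurrence, the claim accrued on 13 July 2006, not on the 4 December 2006 discovery date.
Adding the 54 months base period to 13 July 2006 gives a deadline of 13 January 2011, before any tolling.
Because the pending related arbitration ran from 5 October 2009 to 6 December 2010, the deadline is extended by 427 days to 15 March 2012.
Nothing else in the chronology tolls or restarts the period.
The 17 December 2011 filing precedes the 15 March 2012 deadline; the claim is timely.

TIMELY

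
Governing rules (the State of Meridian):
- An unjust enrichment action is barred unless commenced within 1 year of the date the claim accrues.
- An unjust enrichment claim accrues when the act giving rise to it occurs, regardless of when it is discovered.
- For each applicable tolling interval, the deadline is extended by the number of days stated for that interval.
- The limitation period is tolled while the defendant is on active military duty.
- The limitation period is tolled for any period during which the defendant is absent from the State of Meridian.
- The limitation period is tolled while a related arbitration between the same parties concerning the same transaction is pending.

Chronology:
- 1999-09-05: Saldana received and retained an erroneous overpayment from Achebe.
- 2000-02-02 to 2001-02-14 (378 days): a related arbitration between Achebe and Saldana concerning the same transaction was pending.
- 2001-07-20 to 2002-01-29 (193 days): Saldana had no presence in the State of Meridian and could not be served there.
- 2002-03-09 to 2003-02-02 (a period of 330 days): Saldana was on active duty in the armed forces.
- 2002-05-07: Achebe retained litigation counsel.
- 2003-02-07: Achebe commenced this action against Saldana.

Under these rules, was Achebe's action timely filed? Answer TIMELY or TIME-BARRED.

TIMELY

The limitation period began to run on 1999-09-05.
1 year from 1999-09-05 is 2000-09-05.
The period was tolled for 378 days by the pending related arbitration (2000-02-02 to 2001-02-14), pushing the deadline to 2001-09-18.
Because the defendant's absence from the jurisdiction ran from 2001-07-20 to 2002-01-29, the deadline is extended by 193 days to 2002-03-30.
The period was tolled for 330 days by the defendant's active military service (2002-03-09 to 2003-02-02), pushing the deadline to 2003-02-23.
Nothing else in the chronology tolls or restarts the period.
Achebe filed on 2003-02-07, before the 2003-02-23 deadline, so the action is timely.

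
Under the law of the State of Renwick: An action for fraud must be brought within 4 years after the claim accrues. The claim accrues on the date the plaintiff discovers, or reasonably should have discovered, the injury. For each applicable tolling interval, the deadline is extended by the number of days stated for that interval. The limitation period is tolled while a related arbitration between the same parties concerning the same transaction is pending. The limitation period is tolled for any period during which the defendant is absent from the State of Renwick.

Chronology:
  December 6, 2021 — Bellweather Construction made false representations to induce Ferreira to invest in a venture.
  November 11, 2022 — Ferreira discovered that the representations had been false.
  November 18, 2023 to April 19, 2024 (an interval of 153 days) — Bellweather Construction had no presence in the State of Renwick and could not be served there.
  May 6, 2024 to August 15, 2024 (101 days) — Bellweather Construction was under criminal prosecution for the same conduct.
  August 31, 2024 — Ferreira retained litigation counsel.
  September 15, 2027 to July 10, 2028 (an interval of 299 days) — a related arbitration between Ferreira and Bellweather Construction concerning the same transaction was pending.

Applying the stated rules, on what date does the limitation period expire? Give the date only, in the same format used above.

April 13, 2027

Under the discovery rule, the claim accrued on November 11, 2022, when Ferreira discovered the injury — not on the December 6, 2021 date of the underlying act.
4 years from November 11, 2022 is November 11, 2026.
The period was tolled for 153 days by the defendant's absence from the jurisdiction (November 18, 2023 to April 19, 2024), pushing the deadline to April 13, 2027.
The pending related arbitration starting September 15, 2027 came too late — the period had run on April 13, 2027 — and so does not extend the deadline.
No stated provision tolls the period for a criminal prosecution, so the interval from May 6, 2024 to August 15, 2024 has no effect on the deadline.
The other events in the timeline have no effect on the limitation period under the stated rules.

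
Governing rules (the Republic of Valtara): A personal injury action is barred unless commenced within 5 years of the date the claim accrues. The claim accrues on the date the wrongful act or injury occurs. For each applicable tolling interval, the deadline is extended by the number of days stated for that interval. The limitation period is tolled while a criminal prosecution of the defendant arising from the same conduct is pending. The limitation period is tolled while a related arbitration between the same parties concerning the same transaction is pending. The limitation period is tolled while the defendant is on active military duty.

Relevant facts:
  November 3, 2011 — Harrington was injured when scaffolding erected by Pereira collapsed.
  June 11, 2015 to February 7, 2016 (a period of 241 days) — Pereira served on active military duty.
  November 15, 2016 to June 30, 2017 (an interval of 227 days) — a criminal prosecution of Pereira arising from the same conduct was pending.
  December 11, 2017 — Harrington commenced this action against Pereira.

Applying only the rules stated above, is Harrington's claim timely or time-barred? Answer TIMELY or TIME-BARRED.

The limitation period began to run on November 3, 2011.
5 years from November 3, 2011 is November 3, 2016.
The period was tolled for 241 days by the defendant's active military service (June 11, 2015 to February 7, 2016), pushing the deadline to July 2, 2017.
The period was tolled for 227 days by the pending criminal prosecution (November 15, 2016 to June 30, 2017), pushing the deadline to February 14, 2018.
Harrington filed on December 11, 2017, before the February 14, 2018 deadline, so the action is timely.

TIMELY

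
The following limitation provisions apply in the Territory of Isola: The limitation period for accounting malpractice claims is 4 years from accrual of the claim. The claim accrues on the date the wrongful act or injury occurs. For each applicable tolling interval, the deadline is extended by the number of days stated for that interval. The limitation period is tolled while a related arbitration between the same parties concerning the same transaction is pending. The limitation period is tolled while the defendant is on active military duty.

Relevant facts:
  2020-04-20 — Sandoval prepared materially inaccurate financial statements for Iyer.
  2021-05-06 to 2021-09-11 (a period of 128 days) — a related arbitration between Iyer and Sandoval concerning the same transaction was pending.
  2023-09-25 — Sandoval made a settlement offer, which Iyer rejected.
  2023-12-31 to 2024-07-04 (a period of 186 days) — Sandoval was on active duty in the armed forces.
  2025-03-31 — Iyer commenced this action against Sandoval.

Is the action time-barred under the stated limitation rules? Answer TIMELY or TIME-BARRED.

The limitation period began to run on 2020-04-20.
The untolled deadline — 4 years after 2020-04-20 — is 2024-04-20.
Because the pending related arbitration ran from 2021-05-06 to 2021-09-11, the deadline is extended by 128 days to 2024-08-26.
Because the defendant's active military service ran from 2023-12-31 to 2024-07-04, the deadline is extended by 186 days to 2025-02-28.
Nothing else in the chronology tolls or restarts the period.
Filing on 2025-03-31 missed the 2025-02-28 deadline — the action is time-barred.

TIME-BARRED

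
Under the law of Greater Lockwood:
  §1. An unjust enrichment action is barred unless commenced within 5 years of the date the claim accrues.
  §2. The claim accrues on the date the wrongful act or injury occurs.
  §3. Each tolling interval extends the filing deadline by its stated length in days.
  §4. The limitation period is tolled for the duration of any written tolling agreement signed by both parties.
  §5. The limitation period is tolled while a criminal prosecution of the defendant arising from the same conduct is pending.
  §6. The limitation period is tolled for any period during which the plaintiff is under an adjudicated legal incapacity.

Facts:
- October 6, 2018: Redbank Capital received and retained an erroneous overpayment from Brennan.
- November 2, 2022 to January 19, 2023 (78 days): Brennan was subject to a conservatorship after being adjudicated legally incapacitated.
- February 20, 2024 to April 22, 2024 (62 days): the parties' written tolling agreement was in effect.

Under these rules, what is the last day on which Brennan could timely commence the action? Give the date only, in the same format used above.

December 23, 2023

The claim accrued on October 6, 2018, the date of the act.
Adding the 5 years base period to October 6, 2018 gives a deadline of October 6, 2023, before any tolling.
Because the plaintiff's legal incapacity ran from November 2, 2022 to January 19, 2023, the deadline is extended by 78 days to December 23, 2023.
By the time the written tolling agreement began on February 20, 2024, the limitation period had already expired on December 23, 2023; that interval cannot revive it.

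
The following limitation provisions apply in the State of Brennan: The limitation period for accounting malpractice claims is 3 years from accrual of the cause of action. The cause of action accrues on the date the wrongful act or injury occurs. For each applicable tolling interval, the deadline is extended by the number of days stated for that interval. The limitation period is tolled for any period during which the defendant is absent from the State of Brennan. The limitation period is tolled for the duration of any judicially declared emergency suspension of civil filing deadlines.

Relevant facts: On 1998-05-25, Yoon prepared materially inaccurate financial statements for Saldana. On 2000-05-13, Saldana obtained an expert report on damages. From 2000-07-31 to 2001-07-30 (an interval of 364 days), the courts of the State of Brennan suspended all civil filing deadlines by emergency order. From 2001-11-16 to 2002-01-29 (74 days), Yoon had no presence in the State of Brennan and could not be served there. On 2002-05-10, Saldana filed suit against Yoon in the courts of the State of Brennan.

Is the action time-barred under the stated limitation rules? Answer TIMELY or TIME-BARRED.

The limitation period began to run on 1998-05-25.
Adding the 3 years base period to 1998-05-25 gives a deadline of 2001-05-25, before any tolling.
The emergency suspension of filing deadlines from 2000-07-31 to 2001-07-30 tolled the period for 364 days, extending the deadline to 2002-05-24.
Because the defendant's absence from the jurisdiction ran from 2001-11-16 to 2002-01-29, the deadline is extended by 74 days to 2002-08-06.
The other events in the timeline have no effect on the limitation period under the stated rules.
The 2002-05-10 filing precedes the 2002-08-06 deadline; the claim is timely.

TIMELY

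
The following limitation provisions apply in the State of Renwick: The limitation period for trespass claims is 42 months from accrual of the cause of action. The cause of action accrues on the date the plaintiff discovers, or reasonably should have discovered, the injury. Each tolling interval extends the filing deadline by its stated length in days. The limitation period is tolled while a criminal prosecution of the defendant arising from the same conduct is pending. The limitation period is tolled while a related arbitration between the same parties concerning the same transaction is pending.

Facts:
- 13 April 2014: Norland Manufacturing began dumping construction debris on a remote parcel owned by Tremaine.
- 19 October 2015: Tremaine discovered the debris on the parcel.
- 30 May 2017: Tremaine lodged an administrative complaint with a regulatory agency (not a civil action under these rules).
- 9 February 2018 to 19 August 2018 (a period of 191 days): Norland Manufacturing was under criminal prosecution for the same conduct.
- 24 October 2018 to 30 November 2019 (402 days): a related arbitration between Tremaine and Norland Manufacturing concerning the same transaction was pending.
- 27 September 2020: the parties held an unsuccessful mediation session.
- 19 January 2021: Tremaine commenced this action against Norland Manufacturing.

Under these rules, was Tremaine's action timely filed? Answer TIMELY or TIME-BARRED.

The claim did not accrue until Tremaine discovered the injury on 19 October 2015; the 13 April 2014 act date does not start the clock under the stated rule.
The untolled deadline — 42 months after 19 October 2015 — is 19 April 2019.
Because the pending criminal prosecution ran from 9 February 2018 to 19 August 2018, the deadline is extended by 191 days to 27 October 2019.
The pending related arbitration from 24 October 2018 to 30 November 2019 tolled the period for 402 days, extending the deadline to 2 December 2020.
The other events in the timeline have no effect on the limitation period under the stated rules.
Tremaine filed on 19 January 2021, after the 2 December 2020 deadline, so the action is time-barred.

TIME-BARRED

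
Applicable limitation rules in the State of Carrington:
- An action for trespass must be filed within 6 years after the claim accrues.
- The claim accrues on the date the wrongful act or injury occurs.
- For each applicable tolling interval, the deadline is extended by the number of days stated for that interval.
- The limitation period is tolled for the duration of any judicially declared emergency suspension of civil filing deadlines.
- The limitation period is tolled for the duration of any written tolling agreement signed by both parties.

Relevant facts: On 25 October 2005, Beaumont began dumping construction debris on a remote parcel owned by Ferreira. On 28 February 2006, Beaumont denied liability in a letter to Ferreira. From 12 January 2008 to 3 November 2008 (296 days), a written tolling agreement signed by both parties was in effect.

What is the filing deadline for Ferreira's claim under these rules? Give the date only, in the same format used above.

The limitation period began to run on 25 October 2005.
The untolled deadline — 6 years after 25 October 2005 — is 25 October 2011.
The written tolling agreement from 12 January 2008 to 3 November 2008 tolled the period for 296 days, extending the deadline to 16 August 2012.
None of the other events listed affects the running of the period under the stated rules.

16 August 2012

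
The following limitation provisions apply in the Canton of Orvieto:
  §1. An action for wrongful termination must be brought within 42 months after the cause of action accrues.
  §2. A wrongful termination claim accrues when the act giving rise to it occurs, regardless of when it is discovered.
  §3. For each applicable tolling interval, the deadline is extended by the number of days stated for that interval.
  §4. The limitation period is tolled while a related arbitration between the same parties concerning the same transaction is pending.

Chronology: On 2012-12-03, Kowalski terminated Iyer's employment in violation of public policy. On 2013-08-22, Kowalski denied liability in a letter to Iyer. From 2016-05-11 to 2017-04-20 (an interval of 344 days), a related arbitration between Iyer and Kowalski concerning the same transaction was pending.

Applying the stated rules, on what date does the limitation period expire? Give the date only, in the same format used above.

The cause of action accrued on 2012-12-03, the date of the act.
42 months from 2012-12-03 is 2016-06-03.
Because the pending related arbitration ran from 2016-05-11 to 2017-04-20, the deadline is extended by 344 days to 2017-05-13.
Nothing else in the chronology tolls or restarts the period.

2017-05-13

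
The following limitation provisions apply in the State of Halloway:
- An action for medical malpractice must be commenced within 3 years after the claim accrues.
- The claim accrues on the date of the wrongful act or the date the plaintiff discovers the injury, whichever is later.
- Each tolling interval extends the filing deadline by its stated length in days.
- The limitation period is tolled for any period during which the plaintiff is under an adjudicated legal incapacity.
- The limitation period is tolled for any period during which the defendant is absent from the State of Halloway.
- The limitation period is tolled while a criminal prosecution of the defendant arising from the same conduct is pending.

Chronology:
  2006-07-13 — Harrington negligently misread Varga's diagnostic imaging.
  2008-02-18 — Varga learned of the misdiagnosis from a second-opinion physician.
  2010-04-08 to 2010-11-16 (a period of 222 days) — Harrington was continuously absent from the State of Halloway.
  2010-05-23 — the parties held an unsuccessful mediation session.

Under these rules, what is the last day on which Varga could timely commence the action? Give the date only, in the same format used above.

2011-09-28

Taking the later of the act (2006-07-13) and discovery (2008-02-18), the claim accrued on 2008-02-18.
The untolled deadline — 3 years after 2008-02-18 — is 2011-02-18.
The defendant's absence from the jurisdiction from 2010-04-08 to 2010-11-16 tolled the period for 222 days, extending the deadline to 2011-09-28.
The other events in the timeline have no effect on the limitation period under the stated rules.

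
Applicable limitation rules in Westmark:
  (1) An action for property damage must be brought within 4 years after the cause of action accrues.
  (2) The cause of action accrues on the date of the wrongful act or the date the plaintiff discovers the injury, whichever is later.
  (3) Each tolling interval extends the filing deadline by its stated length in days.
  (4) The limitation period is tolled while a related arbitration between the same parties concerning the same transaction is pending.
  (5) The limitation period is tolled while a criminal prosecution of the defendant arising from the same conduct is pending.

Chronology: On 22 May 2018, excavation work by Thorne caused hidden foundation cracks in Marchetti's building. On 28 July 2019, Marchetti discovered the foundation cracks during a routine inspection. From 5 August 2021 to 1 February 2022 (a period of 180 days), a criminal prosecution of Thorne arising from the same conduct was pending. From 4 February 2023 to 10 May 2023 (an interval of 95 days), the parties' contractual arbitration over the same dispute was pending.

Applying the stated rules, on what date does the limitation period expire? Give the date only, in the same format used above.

28 April 2024

Because discovery on 28 July 2019 post-dates the 22 May 2018 act, accrual under the later-of rule falls on 28 July 2019.
4 years from 28 July 2019 is 28 July 2023.
Because the pending criminal prosecution ran from 5 August 2021 to 1 February 2022, the deadline is extended by 180 days to 24 January 2024.
The period was tolled for 95 days by the pending related arbitration (4 February 2023 to 10 May 2023), pushing the deadline to 28 April 2024.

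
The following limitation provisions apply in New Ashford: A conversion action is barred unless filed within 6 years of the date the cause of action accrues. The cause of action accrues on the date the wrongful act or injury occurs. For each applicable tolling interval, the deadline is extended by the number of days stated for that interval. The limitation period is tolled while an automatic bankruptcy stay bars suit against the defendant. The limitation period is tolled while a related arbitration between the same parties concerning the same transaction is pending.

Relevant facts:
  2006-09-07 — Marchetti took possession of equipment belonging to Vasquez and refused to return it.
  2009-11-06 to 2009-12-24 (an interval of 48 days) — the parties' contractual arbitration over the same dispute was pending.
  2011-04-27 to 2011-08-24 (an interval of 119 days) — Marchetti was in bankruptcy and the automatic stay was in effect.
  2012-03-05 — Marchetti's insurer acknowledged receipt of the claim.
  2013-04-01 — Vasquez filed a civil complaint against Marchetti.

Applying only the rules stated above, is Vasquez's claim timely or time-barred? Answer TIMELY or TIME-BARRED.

The cause of action accrued on 2006-09-07, the date of the act.
6 years from 2006-09-07 is 2012-09-07.
The period was tolled for 48 days by the pending related arbitration (2009-11-06 to 2009-12-24), pushing the deadline to 2012-10-25.
The period was tolled for 119 days by the automatic bankruptcy stay (2011-04-27 to 2011-08-24), pushing the deadline to 2013-02-21.
The other events in the timeline have no effect on the limitation period under the stated rules.
Vasquez filed on 2013-04-01, after the 2013-02-21 deadline, so the action is time-barred.

TIME-BARRED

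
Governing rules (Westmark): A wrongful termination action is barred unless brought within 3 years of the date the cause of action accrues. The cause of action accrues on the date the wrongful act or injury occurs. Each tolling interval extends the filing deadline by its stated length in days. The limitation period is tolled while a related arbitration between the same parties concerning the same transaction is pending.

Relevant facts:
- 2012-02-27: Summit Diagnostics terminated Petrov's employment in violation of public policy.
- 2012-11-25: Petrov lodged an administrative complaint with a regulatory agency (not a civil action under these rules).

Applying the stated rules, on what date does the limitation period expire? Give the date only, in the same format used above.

2015-02-27

The limitation period began to run on 2012-02-27.
3 years from 2012-02-27 is 2015-02-27.
None of the other events listed affects the running of the period under the stated rules.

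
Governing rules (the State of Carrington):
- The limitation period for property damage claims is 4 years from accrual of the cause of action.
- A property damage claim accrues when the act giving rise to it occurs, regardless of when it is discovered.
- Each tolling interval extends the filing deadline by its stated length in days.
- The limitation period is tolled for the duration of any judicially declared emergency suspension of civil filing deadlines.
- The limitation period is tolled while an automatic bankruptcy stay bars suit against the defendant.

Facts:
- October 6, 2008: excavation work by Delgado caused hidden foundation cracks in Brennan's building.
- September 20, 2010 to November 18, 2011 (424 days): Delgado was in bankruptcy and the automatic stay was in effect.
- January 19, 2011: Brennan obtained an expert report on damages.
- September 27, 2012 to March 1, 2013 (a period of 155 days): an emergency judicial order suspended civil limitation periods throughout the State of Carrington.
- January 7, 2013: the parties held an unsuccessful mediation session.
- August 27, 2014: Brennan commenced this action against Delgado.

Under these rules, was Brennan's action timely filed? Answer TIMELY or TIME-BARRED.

TIME-BARRED

The claim accrued on October 6, 2008, when the wrongful act occurred.
Adding the 4 years base period to October 6, 2008 gives a deadline of October 6, 2012, before any tolling.
The period was tolled for 424 days by the automatic bankruptcy stay (September 20, 2010 to November 18, 2011), pushing the deadline to December 4, 2013.
Because the emergency suspension of filing deadlines ran from September 27, 2012 to March 1, 2013, the deadline is extended by 155 days to May 8, 2014.
The other events in the timeline have no effect on the limitation period under the stated rules.
Brennan filed on August 27, 2014, after the May 8, 2014 deadline, so the action is time-barred.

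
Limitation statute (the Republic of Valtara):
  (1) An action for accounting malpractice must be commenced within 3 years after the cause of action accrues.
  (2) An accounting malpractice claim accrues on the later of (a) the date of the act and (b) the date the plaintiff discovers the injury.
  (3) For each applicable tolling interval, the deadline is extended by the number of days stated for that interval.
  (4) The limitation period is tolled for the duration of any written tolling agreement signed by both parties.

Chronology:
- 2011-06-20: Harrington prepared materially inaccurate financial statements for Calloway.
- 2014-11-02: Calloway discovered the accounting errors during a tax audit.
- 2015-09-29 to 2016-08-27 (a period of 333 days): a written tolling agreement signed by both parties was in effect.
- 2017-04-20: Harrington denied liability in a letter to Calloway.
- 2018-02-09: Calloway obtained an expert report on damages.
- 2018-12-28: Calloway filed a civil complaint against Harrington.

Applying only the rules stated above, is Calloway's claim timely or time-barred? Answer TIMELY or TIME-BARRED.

The claim accrued on 2014-11-02 — the later of the 2011-06-20 act and the 2014-11-02 discovery.
The untolled deadline — 3 years after 2014-11-02 — is 2017-11-02.
Because the written tolling agreement ran from 2015-09-29 to 2016-08-27, the deadline is extended by 333 days to 2018-10-01.
Nothing else in the chronology tolls or restarts the period.
The 2018-12-28 filing falls after the 2018-10-01 deadline; the claim is time-barred.

TIME-BARRED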